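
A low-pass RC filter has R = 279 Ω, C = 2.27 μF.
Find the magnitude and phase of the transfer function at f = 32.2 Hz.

Step 1 — Angular frequency: ω = 2π·32.2 = 202.3 rad/s.
Step 2 — Transfer function: H(jω) = 1/(1 + jωRC).
Step 3 — Denominator: 1 + jωRC = 1 + j·202.3·279·2.27e-06 = 1 + j0.1281.
Step 4 — H = 0.9838 - j0.1261.
Step 5 — Magnitude: |H| = 0.9919 (-0.1 dB); phase: φ = -7.3°.

|H| = 0.9919 (-0.1 dB), φ = -7.3°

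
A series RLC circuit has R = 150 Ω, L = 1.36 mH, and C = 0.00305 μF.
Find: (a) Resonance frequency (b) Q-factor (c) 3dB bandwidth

Step 1 — Resonance: ω₀ = 1/√(LC) = 1/√(0.00136·3.05e-09) = 4.91e+05 rad/s.
Step 2 — f₀ = ω₀/(2π) = 7.814e+04 Hz.
Step 3 — Series Q: Q = ω₀L/R = 4.91e+05·0.00136/150 = 4.452.
Step 4 — Bandwidth: Δω = ω₀/Q = 1.103e+05 rad/s; BW = Δω/(2π) = 1.755e+04 Hz.

(a) f₀ = 7.814e+04 Hz  (b) Q = 4.452  (c) BW = 1.755e+04 Hz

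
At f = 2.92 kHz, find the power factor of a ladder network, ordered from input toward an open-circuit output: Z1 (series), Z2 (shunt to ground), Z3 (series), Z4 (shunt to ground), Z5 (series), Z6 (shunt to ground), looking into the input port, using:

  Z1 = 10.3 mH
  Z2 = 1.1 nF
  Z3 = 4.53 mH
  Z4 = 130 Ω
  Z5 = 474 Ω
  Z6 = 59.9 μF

Step 1 — Angular frequency: ω = 2π·f = 2π·2920 = 1.835e+04 rad/s.
Step 2 — Component impedances:
  Z1: Z = jωL = j·1.835e+04·0.0103 = 0 + j189 Ω
  Z2: Z = 1/(jωC) = -j/(ω·C) = 0 - j4.955e+04 Ω
  Z3: Z = jωL = j·1.835e+04·0.00453 = 0 + j83.11 Ω
  Z4: Z = R = 130 Ω
  Z5: Z = R = 474 Ω
  Z6: Z = 1/(jωC) = -j/(ω·C) = 0 - j0.9099 Ω
Step 3 — Ladder network (open output): work backward from the far end, alternating series and parallel combinations. Z_in = 102.4 + j272 Ω = 290.6∠69.4° Ω.
Step 4 — Power factor: PF = cos(φ) = Re(Z)/|Z| = 102.36/290.6 = 0.3522.
Step 5 — Type: Im(Z) = 272 ⇒ lagging (phase φ = 69.4°).

PF = 0.3522 (lagging, φ = 69.4°)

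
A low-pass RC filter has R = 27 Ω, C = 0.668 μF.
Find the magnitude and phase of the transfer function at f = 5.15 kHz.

Step 1 — Angular frequency: ω = 2π·5150 = 3.236e+04 rad/s.
Step 2 — Transfer function: H(jω) = 1/(1 + jωRC).
Step 3 — Denominator: 1 + jωRC = 1 + j·3.236e+04·27·6.68e-07 = 1 + j0.5836.
Step 4 — H = 0.7459 - j0.4353.
Step 5 — Magnitude: |H| = 0.8637 (-1.3 dB); phase: φ = -30.3°.

|H| = 0.8637 (-1.3 dB), φ = -30.3°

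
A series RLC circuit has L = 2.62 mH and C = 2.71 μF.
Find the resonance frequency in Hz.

Step 1 — Resonance condition Im(Z)=0 gives ω₀ = 1/√(LC).
Step 2 — ω₀ = 1/√(0.00262·2.71e-06) = 1.187e+04 rad/s.
Step 3 — f₀ = ω₀/(2π) = 1889 Hz.

f₀ = 1889 Hz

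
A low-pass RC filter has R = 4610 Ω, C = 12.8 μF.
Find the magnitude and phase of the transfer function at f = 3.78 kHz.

Step 1 — Angular frequency: ω = 2π·3780 = 2.375e+04 rad/s.
Step 2 — Transfer function: H(jω) = 1/(1 + jωRC).
Step 3 — Denominator: 1 + jωRC = 1 + j·2.375e+04·4610·1.28e-05 = 1 + j1401.
Step 4 — H = 5.091e-07 - j0.0007135.
Step 5 — Magnitude: |H| = 0.0007135 (-62.9 dB); phase: φ = -90.0°.

|H| = 0.0007135 (-62.9 dB), φ = -90.0°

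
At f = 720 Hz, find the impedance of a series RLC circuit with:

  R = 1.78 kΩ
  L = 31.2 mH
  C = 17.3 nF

Step 1 — Angular frequency: ω = 2π·f = 2π·720 = 4524 rad/s.
Step 2 — Component impedances:
  R: Z = R = 1780 Ω
  L: Z = jωL = j·4524·0.0312 = 0 + j141.1 Ω
  C: Z = 1/(jωC) = -j/(ω·C) = 0 - j1.278e+04 Ω
Step 3 — Series combination: Z_total = R + L + C = 1780 - j1.264e+04 Ω = 1.276e+04∠-82.0° Ω.

Z = 1780 - j1.264e+04 Ω = 1.276e+04∠-82.0° Ω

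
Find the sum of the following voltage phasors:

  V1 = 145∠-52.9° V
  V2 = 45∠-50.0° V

Step 1 — Convert each phasor to rectangular form:
  V1 = 145·(cos(-52.9°) + j·sin(-52.9°)) = 87.47 - j115.6 V
  V2 = 45·(cos(-50.0°) + j·sin(-50.0°)) = 28.93 - j34.47 V
Step 2 — Sum components: V_total = 116.4 - j150.1 V.
Step 3 — Convert to polar: |V_total| = 190 V, ∠V_total = -52.2°.

V_total = 190∠-52.2° V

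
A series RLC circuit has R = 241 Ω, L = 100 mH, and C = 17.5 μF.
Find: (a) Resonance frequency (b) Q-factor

Step 1 — Resonance condition Im(Z)=0 gives ω₀ = 1/√(LC).
Step 2 — ω₀ = 1/√(0.1·1.75e-05) = 755.9 rad/s.
Step 3 — f₀ = ω₀/(2π) = 120.3 Hz.
Step 4 — Series Q: Q = ω₀L/R = 755.9·0.1/241 = 0.3137.

(a) f₀ = 120.3 Hz  (b) Q = 0.3137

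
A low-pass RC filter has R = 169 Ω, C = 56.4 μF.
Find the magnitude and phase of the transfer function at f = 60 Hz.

Step 1 — Angular frequency: ω = 2π·60 = 377 rad/s.
Step 2 — Transfer function: H(jω) = 1/(1 + jωRC).
Step 3 — Denominator: 1 + jωRC = 1 + j·377·169·5.64e-05 = 1 + j3.593.
Step 4 — H = 0.07188 - j0.2583.
Step 5 — Magnitude: |H| = 0.2681 (-11.4 dB); phase: φ = -74.4°.

|H| = 0.2681 (-11.4 dB), φ = -74.4°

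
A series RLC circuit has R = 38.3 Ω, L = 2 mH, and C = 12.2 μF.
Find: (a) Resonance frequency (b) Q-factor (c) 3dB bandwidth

Step 1 — Resonance: ω₀ = 1/√(LC) = 1/√(0.002·1.22e-05) = 6402 rad/s.
Step 2 — f₀ = ω₀/(2π) = 1019 Hz.
Step 3 — Series Q: Q = ω₀L/R = 6402·0.002/38.3 = 0.3343.
Step 4 — Bandwidth: Δω = ω₀/Q = 1.915e+04 rad/s; BW = Δω/(2π) = 3048 Hz.

(a) f₀ = 1019 Hz  (b) Q = 0.3343  (c) BW = 3048 Hz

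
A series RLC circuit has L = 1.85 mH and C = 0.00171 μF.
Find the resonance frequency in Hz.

Step 1 — Resonance condition Im(Z)=0 gives ω₀ = 1/√(LC).
Step 2 — ω₀ = 1/√(0.00185·1.71e-09) = 5.622e+05 rad/s.
Step 3 — f₀ = ω₀/(2π) = 8.948e+04 Hz.

f₀ = 8.948e+04 Hz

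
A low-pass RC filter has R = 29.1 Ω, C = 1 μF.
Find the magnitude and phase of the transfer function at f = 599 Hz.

Step 1 — Angular frequency: ω = 2π·599 = 3764 rad/s.
Step 2 — Transfer function: H(jω) = 1/(1 + jωRC).
Step 3 — Denominator: 1 + jωRC = 1 + j·3764·29.1·1e-06 = 1 + j0.1095.
Step 4 — H = 0.9881 - j0.1082.
Step 5 — Magnitude: |H| = 0.9941 (-0.1 dB); phase: φ = -6.3°.

|H| = 0.9941 (-0.1 dB), φ = -6.3°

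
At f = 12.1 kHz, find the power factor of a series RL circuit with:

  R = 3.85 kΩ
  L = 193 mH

Step 1 — Angular frequency: ω = 2π·f = 2π·1.21e+04 = 7.603e+04 rad/s.
Step 2 — Component impedances:
  R: Z = R = 3850 Ω
  L: Z = jωL = j·7.603e+04·0.193 = 0 + j1.467e+04 Ω
Step 3 — Series combination: Z_total = R + L = 3850 + j1.467e+04 Ω = 1.517e+04∠75.3° Ω.
Step 4 — Power factor: PF = cos(φ) = Re(Z)/|Z| = 3850/1.517e+04 = 0.2538.
Step 5 — Type: Im(Z) = 1.467e+04 ⇒ lagging (phase φ = 75.3°).

PF = 0.2538 (lagging, φ = 75.3°)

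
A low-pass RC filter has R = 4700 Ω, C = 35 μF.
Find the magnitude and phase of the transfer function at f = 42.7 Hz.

Step 1 — Angular frequency: ω = 2π·42.7 = 268.3 rad/s.
Step 2 — Transfer function: H(jω) = 1/(1 + jωRC).
Step 3 — Denominator: 1 + jωRC = 1 + j·268.3·4700·3.5e-05 = 1 + j44.13.
Step 4 — H = 0.0005131 - j0.02265.
Step 5 — Magnitude: |H| = 0.02265 (-32.9 dB); phase: φ = -88.7°.

|H| = 0.02265 (-32.9 dB), φ = -88.7°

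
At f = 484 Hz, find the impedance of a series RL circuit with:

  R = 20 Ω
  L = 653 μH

Step 1 — Angular frequency: ω = 2π·f = 2π·484 = 3041 rad/s.
Step 2 — Component impedances:
  R: Z = R = 20 Ω
  L: Z = jωL = j·3041·0.000653 = 0 + j1.986 Ω
Step 3 — Series combination: Z_total = R + L = 20 + j1.986 Ω = 20.1∠5.7° Ω.

Z = 20 + j1.986 Ω = 20.1∠5.7° Ω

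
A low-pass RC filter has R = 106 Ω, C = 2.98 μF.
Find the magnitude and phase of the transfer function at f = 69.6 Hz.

Step 1 — Angular frequency: ω = 2π·69.6 = 437.3 rad/s.
Step 2 — Transfer function: H(jω) = 1/(1 + jωRC).
Step 3 — Denominator: 1 + jωRC = 1 + j·437.3·106·2.98e-06 = 1 + j0.1381.
Step 4 — H = 0.9813 - j0.1356.
Step 5 — Magnitude: |H| = 0.9906 (-0.1 dB); phase: φ = -7.9°.

|H| = 0.9906 (-0.1 dB), φ = -7.9°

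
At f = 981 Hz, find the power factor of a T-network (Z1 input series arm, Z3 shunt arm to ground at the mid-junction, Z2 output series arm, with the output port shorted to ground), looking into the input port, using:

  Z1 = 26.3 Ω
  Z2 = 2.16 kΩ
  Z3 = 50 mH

Step 1 — Angular frequency: ω = 2π·f = 2π·981 = 6164 rad/s.
Step 2 — Component impedances:
  Z1: Z = R = 26.3 Ω
  Z2: Z = R = 2160 Ω
  Z3: Z = jωL = j·6164·0.05 = 0 + j308.2 Ω
Step 3 — With the output port shorted to ground, the output series arm Z2 runs from the junction to ground; the shunt arm Z3 also runs from the junction to ground. They appear in parallel: Z3 || Z2 = 43.1 + j302 Ω.
Step 4 — Series with input arm Z1: Z_in = Z1 + (Z3 || Z2) = 69.4 + j302 Ω = 309.9∠77.1° Ω.
Step 5 — Power factor: PF = cos(φ) = Re(Z)/|Z| = 69.4/309.9 = 0.2239.
Step 6 — Type: Im(Z) = 302 ⇒ lagging (phase φ = 77.1°).

PF = 0.2239 (lagging, φ = 77.1°)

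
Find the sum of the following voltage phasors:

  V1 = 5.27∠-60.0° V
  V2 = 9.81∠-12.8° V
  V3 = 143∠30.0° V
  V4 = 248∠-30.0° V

Step 1 — Convert each phasor to rectangular form:
  V1 = 5.27·(cos(-60.0°) + j·sin(-60.0°)) = 2.635 - j4.564 V
  V2 = 9.81·(cos(-12.8°) + j·sin(-12.8°)) = 9.566 - j2.173 V
  V3 = 143·(cos(30.0°) + j·sin(30.0°)) = 123.8 + j71.5 V
  V4 = 248·(cos(-30.0°) + j·sin(-30.0°)) = 214.8 - j124 V
Step 2 — Sum components: V_total = 350.8 - j59.24 V.
Step 3 — Convert to polar: |V_total| = 355.8 V, ∠V_total = -9.6°.

V_total = 355.8∠-9.6° V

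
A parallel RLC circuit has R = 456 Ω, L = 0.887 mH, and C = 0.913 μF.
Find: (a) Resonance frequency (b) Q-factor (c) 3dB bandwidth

Step 1 — Resonance: ω₀ = 1/√(LC) = 1/√(0.000887·9.13e-07) = 3.514e+04 rad/s.
Step 2 — f₀ = ω₀/(2π) = 5593 Hz.
Step 3 — Parallel Q: Q = R/(ω₀L) = 456/(3.514e+04·0.000887) = 14.63.
Step 4 — Bandwidth: Δω = ω₀/Q = 2402 rad/s; BW = Δω/(2π) = 382.3 Hz.

(a) f₀ = 5593 Hz  (b) Q = 14.63  (c) BW = 382.3 Hz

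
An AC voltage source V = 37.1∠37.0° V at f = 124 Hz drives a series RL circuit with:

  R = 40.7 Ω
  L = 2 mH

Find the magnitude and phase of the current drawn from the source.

Step 1 — Angular frequency: ω = 2π·f = 2π·124 = 779.1 rad/s.
Step 2 — Component impedances:
  R: Z = R = 40.7 Ω
  L: Z = jωL = j·779.1·0.002 = 0 + j1.558 Ω
Step 3 — Series combination: Z_total = R + L = 40.7 + j1.558 Ω = 40.73∠2.2° Ω.
Step 4 — Source phasor: V = 37.1∠37.0° V = 29.63 + j22.33 V.
Step 5 — Ohm's law: I = V / Z_total = (29.63 + j22.33) / (40.7 + j1.558) = 0.7479 + j0.5199 A.
Step 6 — Convert to polar: |I| = 0.9109 A, ∠I = 34.8°.

I = 0.9109∠34.8° A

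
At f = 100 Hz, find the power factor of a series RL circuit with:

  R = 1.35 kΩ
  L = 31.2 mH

Step 1 — Angular frequency: ω = 2π·f = 2π·100 = 628.3 rad/s.
Step 2 — Component impedances:
  R: Z = R = 1350 Ω
  L: Z = jωL = j·628.3·0.0312 = 0 + j19.6 Ω
Step 3 — Series combination: Z_total = R + L = 1350 + j19.6 Ω = 1350∠0.8° Ω.
Step 4 — Power factor: PF = cos(φ) = Re(Z)/|Z| = 1350/1350.1 = 0.9999.
Step 5 — Type: Im(Z) = 19.6 ⇒ lagging (phase φ = 0.8°).

PF = 0.9999 (lagging, φ = 0.8°)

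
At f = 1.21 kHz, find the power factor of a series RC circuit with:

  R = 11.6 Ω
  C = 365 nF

Step 1 — Angular frequency: ω = 2π·f = 2π·1210 = 7603 rad/s.
Step 2 — Component impedances:
  R: Z = R = 11.6 Ω
  C: Z = 1/(jωC) = -j/(ω·C) = 0 - j360.4 Ω
Step 3 — Series combination: Z_total = R + C = 11.6 - j360.4 Ω = 360.6∠-88.2° Ω.
Step 4 — Power factor: PF = cos(φ) = Re(Z)/|Z| = 11.6/360.6 = 0.03217.
Step 5 — Type: Im(Z) = -360.4 ⇒ leading (phase φ = -88.2°).

PF = 0.03217 (leading, φ = -88.2°)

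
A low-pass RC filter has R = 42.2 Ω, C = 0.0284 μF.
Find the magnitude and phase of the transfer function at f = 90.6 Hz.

Step 1 — Angular frequency: ω = 2π·90.6 = 569.3 rad/s.
Step 2 — Transfer function: H(jω) = 1/(1 + jωRC).
Step 3 — Denominator: 1 + jωRC = 1 + j·569.3·42.2·2.84e-08 = 1 + j0.0006822.
Step 4 — H = 1 - j0.0006822.
Step 5 — Magnitude: |H| = 1 (-0.0 dB); phase: φ = -0.0°.

|H| = 1 (-0.0 dB), φ = -0.0°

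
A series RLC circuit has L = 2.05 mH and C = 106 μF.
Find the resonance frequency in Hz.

Step 1 — Resonance condition Im(Z)=0 gives ω₀ = 1/√(LC).
Step 2 — ω₀ = 1/√(0.00205·0.000106) = 2145 rad/s.
Step 3 — f₀ = ω₀/(2π) = 341.4 Hz.

f₀ = 341.4 Hz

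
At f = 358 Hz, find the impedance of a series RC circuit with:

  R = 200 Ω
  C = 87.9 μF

Step 1 — Angular frequency: ω = 2π·f = 2π·358 = 2249 rad/s.
Step 2 — Component impedances:
  R: Z = R = 200 Ω
  C: Z = 1/(jωC) = -j/(ω·C) = 0 - j5.058 Ω
Step 3 — Series combination: Z_total = R + C = 200 - j5.058 Ω = 200.1∠-1.4° Ω.

Z = 200 - j5.058 Ω = 200.1∠-1.4° Ω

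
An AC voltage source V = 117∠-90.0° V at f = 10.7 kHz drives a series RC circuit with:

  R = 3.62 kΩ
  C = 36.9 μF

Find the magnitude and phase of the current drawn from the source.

Step 1 — Angular frequency: ω = 2π·f = 2π·1.07e+04 = 6.723e+04 rad/s.
Step 2 — Component impedances:
  R: Z = R = 3620 Ω
  C: Z = 1/(jωC) = -j/(ω·C) = 0 - j0.4031 Ω
Step 3 — Series combination: Z_total = R + C = 3620 - j0.4031 Ω = 3620∠-0.0° Ω.
Step 4 — Source phasor: V = 117∠-90.0° V = 0 - j117 V.
Step 5 — Ohm's law: I = V / Z_total = (0 - j117) / (3620 - j0.4031) = 3.599e-06 - j0.03232 A.
Step 6 — Convert to polar: |I| = 0.03232 A, ∠I = -90.0°.

I = 0.03232∠-90.0° A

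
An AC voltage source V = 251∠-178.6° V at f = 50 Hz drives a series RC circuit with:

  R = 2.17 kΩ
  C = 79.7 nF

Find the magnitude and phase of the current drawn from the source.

Step 1 — Angular frequency: ω = 2π·f = 2π·50 = 314.2 rad/s.
Step 2 — Component impedances:
  R: Z = R = 2170 Ω
  C: Z = 1/(jωC) = -j/(ω·C) = 0 - j3.994e+04 Ω
Step 3 — Series combination: Z_total = R + C = 2170 - j3.994e+04 Ω = 4e+04∠-86.9° Ω.
Step 4 — Source phasor: V = 251∠-178.6° V = -250.9 - j6.132 V.
Step 5 — Ohm's law: I = V / Z_total = (-250.9 - j6.132) / (2170 - j3.994e+04) = -0.0001873 - j0.006273 A.
Step 6 — Convert to polar: |I| = 0.006275 A, ∠I = -91.7°.

I = 0.006275∠-91.7° A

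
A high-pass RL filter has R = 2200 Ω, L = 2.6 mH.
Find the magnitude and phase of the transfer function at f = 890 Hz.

Step 1 — Angular frequency: ω = 2π·890 = 5592 rad/s.
Step 2 — Transfer function: H(jω) = jωL/(R + jωL).
Step 3 — Numerator jωL = j·14.54; denominator R + jωL = 2200 + j14.54.
Step 4 — H = 4.367e-05 + j0.006608.
Step 5 — Magnitude: |H| = 0.006609 (-43.6 dB); phase: φ = 89.6°.

|H| = 0.006609 (-43.6 dB), φ = 89.6°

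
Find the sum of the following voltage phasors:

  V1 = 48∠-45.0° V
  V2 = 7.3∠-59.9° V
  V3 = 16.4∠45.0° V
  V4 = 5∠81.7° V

Step 1 — Convert each phasor to rectangular form:
  V1 = 48·(cos(-45.0°) + j·sin(-45.0°)) = 33.94 - j33.94 V
  V2 = 7.3·(cos(-59.9°) + j·sin(-59.9°)) = 3.661 - j6.316 V
  V3 = 16.4·(cos(45.0°) + j·sin(45.0°)) = 11.6 + j11.6 V
  V4 = 5·(cos(81.7°) + j·sin(81.7°)) = 0.7218 + j4.948 V
Step 2 — Sum components: V_total = 49.92 - j23.71 V.
Step 3 — Convert to polar: |V_total| = 55.27 V, ∠V_total = -25.4°.

V_total = 55.27∠-25.4° V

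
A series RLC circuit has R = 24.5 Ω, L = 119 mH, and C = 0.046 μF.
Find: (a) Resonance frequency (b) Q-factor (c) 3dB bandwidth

Step 1 — Resonance: ω₀ = 1/√(LC) = 1/√(0.119·4.6e-08) = 1.352e+04 rad/s.
Step 2 — f₀ = ω₀/(2π) = 2151 Hz.
Step 3 — Series Q: Q = ω₀L/R = 1.352e+04·0.119/24.5 = 65.65.
Step 4 — Bandwidth: Δω = ω₀/Q = 205.9 rad/s; BW = Δω/(2π) = 32.77 Hz.

(a) f₀ = 2151 Hz  (b) Q = 65.65  (c) BW = 32.77 Hz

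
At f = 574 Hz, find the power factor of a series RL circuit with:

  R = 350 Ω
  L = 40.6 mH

Step 1 — Angular frequency: ω = 2π·f = 2π·574 = 3607 rad/s.
Step 2 — Component impedances:
  R: Z = R = 350 Ω
  L: Z = jωL = j·3607·0.0406 = 0 + j146.4 Ω
Step 3 — Series combination: Z_total = R + L = 350 + j146.4 Ω = 379.4∠22.7° Ω.
Step 4 — Power factor: PF = cos(φ) = Re(Z)/|Z| = 350/379.4 = 0.9225.
Step 5 — Type: Im(Z) = 146.4 ⇒ lagging (phase φ = 22.7°).

PF = 0.9225 (lagging, φ = 22.7°)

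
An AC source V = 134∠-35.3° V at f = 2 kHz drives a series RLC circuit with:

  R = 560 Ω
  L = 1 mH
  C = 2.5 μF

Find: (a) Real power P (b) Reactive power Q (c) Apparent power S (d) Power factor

Step 1 — Angular frequency: ω = 2π·f = 2π·2000 = 1.257e+04 rad/s.
Step 2 — Component impedances:
  R: Z = R = 560 Ω
  L: Z = jωL = j·1.257e+04·0.001 = 0 + j12.57 Ω
  C: Z = 1/(jωC) = -j/(ω·C) = 0 - j31.83 Ω
Step 3 — Series combination: Z_total = R + L + C = 560 - j19.26 Ω = 560.3∠-2.0° Ω.
Step 4 — Source phasor: V = 134∠-35.3° V = 109.4 - j77.43 V.
Step 5 — Current: I = V / Z = 0.1998 - j0.1314 A = 0.2391∠-33.3° A.
Step 6 — Complex power: S = V·I* = 32.03 - j1.102 VA.
Step 7 — Real power: P = Re(S) = 32.03 W.
Step 8 — Reactive power: Q = Im(S) = -1.102 VAR.
Step 9 — Apparent power: |S| = 32.05 VA.
Step 10 — Power factor: PF = P/|S| = 0.9994 (leading).

(a) P = 32.03 W  (b) Q = -1.102 VAR  (c) S = 32.05 VA  (d) PF = 0.9994 (leading)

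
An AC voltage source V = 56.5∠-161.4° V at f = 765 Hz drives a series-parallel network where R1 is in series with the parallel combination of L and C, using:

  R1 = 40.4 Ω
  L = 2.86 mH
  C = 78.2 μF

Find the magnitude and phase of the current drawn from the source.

Step 1 — Angular frequency: ω = 2π·f = 2π·765 = 4807 rad/s.
Step 2 — Component impedances:
  R1: Z = R = 40.4 Ω
  L: Z = jωL = j·4807·0.00286 = 0 + j13.75 Ω
  C: Z = 1/(jωC) = -j/(ω·C) = 0 - j2.66 Ω
Step 3 — Parallel branch: L || C = 1/(1/L + 1/C) = 0 - j3.299 Ω.
Step 4 — Series with R1: Z_total = R1 + (L || C) = 40.4 - j3.299 Ω = 40.53∠-4.7° Ω.
Step 5 — Source phasor: V = 56.5∠-161.4° V = -53.55 - j18.02 V.
Step 6 — Ohm's law: I = V / Z_total = (-53.55 - j18.02) / (40.4 - j3.299) = -1.281 - j0.5506 A.
Step 7 — Convert to polar: |I| = 1.394 A, ∠I = -156.7°.

I = 1.394∠-156.7° A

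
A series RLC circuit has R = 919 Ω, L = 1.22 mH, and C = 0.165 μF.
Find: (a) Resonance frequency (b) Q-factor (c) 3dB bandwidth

Step 1 — Resonance: ω₀ = 1/√(LC) = 1/√(0.00122·1.65e-07) = 7.048e+04 rad/s.
Step 2 — f₀ = ω₀/(2π) = 1.122e+04 Hz.
Step 3 — Series Q: Q = ω₀L/R = 7.048e+04·0.00122/919 = 0.09357.
Step 4 — Bandwidth: Δω = ω₀/Q = 7.533e+05 rad/s; BW = Δω/(2π) = 1.199e+05 Hz.

(a) f₀ = 1.122e+04 Hz  (b) Q = 0.09357  (c) BW = 1.199e+05 Hz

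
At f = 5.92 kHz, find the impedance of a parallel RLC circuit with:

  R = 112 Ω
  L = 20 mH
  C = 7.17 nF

Step 1 — Angular frequency: ω = 2π·f = 2π·5920 = 3.72e+04 rad/s.
Step 2 — Component impedances:
  R: Z = R = 112 Ω
  L: Z = jωL = j·3.72e+04·0.02 = 0 + j743.9 Ω
  C: Z = 1/(jωC) = -j/(ω·C) = 0 - j3750 Ω
Step 3 — Parallel combination: 1/Z_total = 1/R + 1/L + 1/C; Z_total = 110.4 + j13.32 Ω = 111.2∠6.9° Ω.

Z = 110.4 + j13.32 Ω = 111.2∠6.9° Ω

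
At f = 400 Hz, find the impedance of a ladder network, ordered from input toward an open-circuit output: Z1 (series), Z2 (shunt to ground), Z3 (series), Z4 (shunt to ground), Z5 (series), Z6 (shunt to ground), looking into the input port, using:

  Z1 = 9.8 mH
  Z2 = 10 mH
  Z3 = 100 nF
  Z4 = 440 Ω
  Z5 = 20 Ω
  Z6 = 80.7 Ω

Step 1 — Angular frequency: ω = 2π·f = 2π·400 = 2513 rad/s.
Step 2 — Component impedances:
  Z1: Z = jωL = j·2513·0.0098 = 0 + j24.63 Ω
  Z2: Z = jωL = j·2513·0.01 = 0 + j25.13 Ω
  Z3: Z = 1/(jωC) = -j/(ω·C) = 0 - j3979 Ω
  Z4: Z = R = 440 Ω
  Z5: Z = R = 20 Ω
  Z6: Z = R = 80.7 Ω
Step 3 — Ladder network (open output): work backward from the far end, alternating series and parallel combinations. Z_in = 0.00331 + j49.92 Ω = 49.92∠90.0° Ω.

Z = 0.00331 + j49.92 Ω = 49.92∠90.0° Ω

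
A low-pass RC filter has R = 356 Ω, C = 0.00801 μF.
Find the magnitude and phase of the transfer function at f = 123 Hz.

Step 1 — Angular frequency: ω = 2π·123 = 772.8 rad/s.
Step 2 — Transfer function: H(jω) = 1/(1 + jωRC).
Step 3 — Denominator: 1 + jωRC = 1 + j·772.8·356·8.01e-09 = 1 + j0.002204.
Step 4 — H = 1 - j0.002204.
Step 5 — Magnitude: |H| = 1 (-0.0 dB); phase: φ = -0.1°.

|H| = 1 (-0.0 dB), φ = -0.1°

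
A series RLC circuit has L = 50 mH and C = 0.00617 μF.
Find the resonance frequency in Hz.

Step 1 — Resonance condition Im(Z)=0 gives ω₀ = 1/√(LC).
Step 2 — ω₀ = 1/√(0.05·6.17e-09) = 5.693e+04 rad/s.
Step 3 — f₀ = ω₀/(2π) = 9061 Hz.

f₀ = 9061 Hz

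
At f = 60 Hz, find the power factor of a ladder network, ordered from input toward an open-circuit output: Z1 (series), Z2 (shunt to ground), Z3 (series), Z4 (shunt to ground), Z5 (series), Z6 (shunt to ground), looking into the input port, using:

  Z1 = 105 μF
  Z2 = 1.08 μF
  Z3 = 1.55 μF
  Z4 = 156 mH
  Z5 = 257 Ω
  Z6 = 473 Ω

Step 1 — Angular frequency: ω = 2π·f = 2π·60 = 377 rad/s.
Step 2 — Component impedances:
  Z1: Z = 1/(jωC) = -j/(ω·C) = 0 - j25.26 Ω
  Z2: Z = 1/(jωC) = -j/(ω·C) = 0 - j2456 Ω
  Z3: Z = 1/(jωC) = -j/(ω·C) = 0 - j1711 Ω
  Z4: Z = jωL = j·377·0.156 = 0 + j58.81 Ω
  Z5: Z = R = 257 Ω
  Z6: Z = R = 473 Ω
Step 3 — Ladder network (open output): work backward from the far end, alternating series and parallel combinations. Z_in = 1.682 - j1013 Ω = 1013∠-89.9° Ω.
Step 4 — Power factor: PF = cos(φ) = Re(Z)/|Z| = 1.682/1013 = 0.00166.
Step 5 — Type: Im(Z) = -1013 ⇒ leading (phase φ = -89.9°).

PF = 0.00166 (leading, φ = -89.9°)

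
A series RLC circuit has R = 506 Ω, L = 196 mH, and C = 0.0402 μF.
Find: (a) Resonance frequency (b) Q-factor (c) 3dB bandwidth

Step 1 — Resonance: ω₀ = 1/√(LC) = 1/√(0.196·4.02e-08) = 1.127e+04 rad/s.
Step 2 — f₀ = ω₀/(2π) = 1793 Hz.
Step 3 — Series Q: Q = ω₀L/R = 1.127e+04·0.196/506 = 4.364.
Step 4 — Bandwidth: Δω = ω₀/Q = 2582 rad/s; BW = Δω/(2π) = 410.9 Hz.

(a) f₀ = 1793 Hz  (b) Q = 4.364  (c) BW = 410.9 Hz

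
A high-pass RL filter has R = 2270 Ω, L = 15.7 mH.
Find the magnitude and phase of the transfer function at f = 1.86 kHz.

Step 1 — Angular frequency: ω = 2π·1860 = 1.169e+04 rad/s.
Step 2 — Transfer function: H(jω) = jωL/(R + jωL).
Step 3 — Numerator jωL = j·183.5; denominator R + jωL = 2270 + j183.5.
Step 4 — H = 0.006491 + j0.0803.
Step 5 — Magnitude: |H| = 0.08057 (-21.9 dB); phase: φ = 85.4°.

|H| = 0.08057 (-21.9 dB), φ = 85.4°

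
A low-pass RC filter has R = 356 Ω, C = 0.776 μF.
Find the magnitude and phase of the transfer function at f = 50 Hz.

Step 1 — Angular frequency: ω = 2π·50 = 314.2 rad/s.
Step 2 — Transfer function: H(jω) = 1/(1 + jωRC).
Step 3 — Denominator: 1 + jωRC = 1 + j·314.2·356·7.76e-07 = 1 + j0.08679.
Step 4 — H = 0.9925 - j0.08614.
Step 5 — Magnitude: |H| = 0.9963 (-0.0 dB); phase: φ = -5.0°.

|H| = 0.9963 (-0.0 dB), φ = -5.0°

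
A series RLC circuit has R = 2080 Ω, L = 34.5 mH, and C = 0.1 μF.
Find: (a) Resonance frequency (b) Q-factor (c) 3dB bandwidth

Step 1 — Resonance condition Im(Z)=0 gives ω₀ = 1/√(LC).
Step 2 — ω₀ = 1/√(0.0345·1e-07) = 1.703e+04 rad/s.
Step 3 — f₀ = ω₀/(2π) = 2710 Hz.
Step 4 — Series Q: Q = ω₀L/R = 1.703e+04·0.0345/2080 = 0.2824.
Step 5 — 3dB bandwidth: Δω = ω₀/Q = 6.029e+04 rad/s; BW = Δω/(2π) = 9595 Hz.

(a) f₀ = 2710 Hz  (b) Q = 0.2824  (c) BW = 9595 Hz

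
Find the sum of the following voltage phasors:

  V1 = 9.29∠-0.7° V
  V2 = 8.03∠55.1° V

Step 1 — Convert each phasor to rectangular form:
  V1 = 9.29·(cos(-0.7°) + j·sin(-0.7°)) = 9.289 - j0.1135 V
  V2 = 8.03·(cos(55.1°) + j·sin(55.1°)) = 4.594 + j6.586 V
Step 2 — Sum components: V_total = 13.88 + j6.472 V.
Step 3 — Convert to polar: |V_total| = 15.32 V, ∠V_total = 25.0°.

V_total = 15.32∠25.0° V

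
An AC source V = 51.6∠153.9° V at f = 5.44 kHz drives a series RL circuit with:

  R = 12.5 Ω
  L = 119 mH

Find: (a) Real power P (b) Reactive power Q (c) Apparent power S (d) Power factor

Step 1 — Angular frequency: ω = 2π·f = 2π·5440 = 3.418e+04 rad/s.
Step 2 — Component impedances:
  R: Z = R = 12.5 Ω
  L: Z = jωL = j·3.418e+04·0.119 = 0 + j4067 Ω
Step 3 — Series combination: Z_total = R + L = 12.5 + j4067 Ω = 4068∠89.8° Ω.
Step 4 — Source phasor: V = 51.6∠153.9° V = -46.34 + j22.7 V.
Step 5 — Current: I = V / Z = 0.005546 + j0.01141 A = 0.01269∠64.1° A.
Step 6 — Complex power: S = V·I* = 0.002012 + j0.6546 VA.
Step 7 — Real power: P = Re(S) = 0.002012 W.
Step 8 — Reactive power: Q = Im(S) = 0.6546 VAR.
Step 9 — Apparent power: |S| = 0.6546 VA.
Step 10 — Power factor: PF = P/|S| = 0.003073 (lagging).

(a) P = 0.002012 W  (b) Q = 0.6546 VAR  (c) S = 0.6546 VA  (d) PF = 0.003073 (lagging)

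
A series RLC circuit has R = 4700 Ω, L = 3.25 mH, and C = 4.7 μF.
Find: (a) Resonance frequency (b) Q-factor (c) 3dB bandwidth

Step 1 — Resonance: ω₀ = 1/√(LC) = 1/√(0.00325·4.7e-06) = 8091 rad/s.
Step 2 — f₀ = ω₀/(2π) = 1288 Hz.
Step 3 — Series Q: Q = ω₀L/R = 8091·0.00325/4700 = 0.005595.
Step 4 — Bandwidth: Δω = ω₀/Q = 1.446e+06 rad/s; BW = Δω/(2π) = 2.302e+05 Hz.

(a) f₀ = 1288 Hz  (b) Q = 0.005595  (c) BW = 2.302e+05 Hz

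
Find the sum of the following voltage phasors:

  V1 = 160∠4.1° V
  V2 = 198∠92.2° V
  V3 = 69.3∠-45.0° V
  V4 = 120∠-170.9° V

Step 1 — Convert each phasor to rectangular form:
  V1 = 160·(cos(4.1°) + j·sin(4.1°)) = 159.6 + j11.44 V
  V2 = 198·(cos(92.2°) + j·sin(92.2°)) = -7.601 + j197.9 V
  V3 = 69.3·(cos(-45.0°) + j·sin(-45.0°)) = 49 - j49 V
  V4 = 120·(cos(-170.9°) + j·sin(-170.9°)) = -118.5 - j18.98 V
Step 2 — Sum components: V_total = 82.5 + j141.3 V.
Step 3 — Convert to polar: |V_total| = 163.6 V, ∠V_total = 59.7°.

V_total = 163.6∠59.7° V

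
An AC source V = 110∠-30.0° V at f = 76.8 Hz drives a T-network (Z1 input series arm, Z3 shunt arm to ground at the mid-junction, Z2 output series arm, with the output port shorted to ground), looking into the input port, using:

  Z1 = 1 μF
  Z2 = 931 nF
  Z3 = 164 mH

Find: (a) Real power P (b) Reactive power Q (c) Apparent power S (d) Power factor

Step 1 — Angular frequency: ω = 2π·f = 2π·76.8 = 482.5 rad/s.
Step 2 — Component impedances:
  Z1: Z = 1/(jωC) = -j/(ω·C) = 0 - j2072 Ω
  Z2: Z = 1/(jωC) = -j/(ω·C) = 0 - j2226 Ω
  Z3: Z = jωL = j·482.5·0.164 = 0 + j79.14 Ω
Step 3 — With the output port shorted to ground, the output series arm Z2 runs from the junction to ground; the shunt arm Z3 also runs from the junction to ground. They appear in parallel: Z3 || Z2 = 0 + j82.06 Ω.
Step 4 — Series with input arm Z1: Z_in = Z1 + (Z3 || Z2) = 0 - j1990 Ω = 1990∠-90.0° Ω.
Step 5 — Source phasor: V = 110∠-30.0° V = 95.26 - j55 V.
Step 6 — Current: I = V / Z = 0.02763 + j0.04786 A = 0.05527∠60.0° A.
Step 7 — Complex power: S = V·I* = 0 - j6.08 VA.
Step 8 — Real power: P = Re(S) = 0 W.
Step 9 — Reactive power: Q = Im(S) = -6.08 VAR.
Step 10 — Apparent power: |S| = 6.08 VA.
Step 11 — Power factor: PF = P/|S| = 0 (leading).

(a) P = 0 W  (b) Q = -6.08 VAR  (c) S = 6.08 VA  (d) PF = 0 (leading)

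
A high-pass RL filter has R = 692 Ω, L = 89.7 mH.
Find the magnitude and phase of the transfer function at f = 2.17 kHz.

Step 1 — Angular frequency: ω = 2π·2170 = 1.363e+04 rad/s.
Step 2 — Transfer function: H(jω) = jωL/(R + jωL).
Step 3 — Numerator jωL = j·1223; denominator R + jωL = 692 + j1223.
Step 4 — H = 0.7575 + j0.4286.
Step 5 — Magnitude: |H| = 0.8703 (-1.2 dB); phase: φ = 29.5°.

|H| = 0.8703 (-1.2 dB), φ = 29.5°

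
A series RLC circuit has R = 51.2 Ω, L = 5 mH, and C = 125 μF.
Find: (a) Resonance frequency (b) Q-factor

Step 1 — Resonance condition Im(Z)=0 gives ω₀ = 1/√(LC).
Step 2 — ω₀ = 1/√(0.005·0.000125) = 1265 rad/s.
Step 3 — f₀ = ω₀/(2π) = 201.3 Hz.
Step 4 — Series Q: Q = ω₀L/R = 1265·0.005/51.2 = 0.1235.

(a) f₀ = 201.3 Hz  (b) Q = 0.1235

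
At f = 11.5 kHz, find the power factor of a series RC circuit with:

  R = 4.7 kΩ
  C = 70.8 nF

Step 1 — Angular frequency: ω = 2π·f = 2π·1.15e+04 = 7.226e+04 rad/s.
Step 2 — Component impedances:
  R: Z = R = 4700 Ω
  C: Z = 1/(jωC) = -j/(ω·C) = 0 - j195.5 Ω
Step 3 — Series combination: Z_total = R + C = 4700 - j195.5 Ω = 4704∠-2.4° Ω.
Step 4 — Power factor: PF = cos(φ) = Re(Z)/|Z| = 4700/4704 = 0.9991.
Step 5 — Type: Im(Z) = -195.5 ⇒ leading (phase φ = -2.4°).

PF = 0.9991 (leading, φ = -2.4°)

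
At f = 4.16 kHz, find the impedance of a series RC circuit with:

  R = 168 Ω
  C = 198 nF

Step 1 — Angular frequency: ω = 2π·f = 2π·4160 = 2.614e+04 rad/s.
Step 2 — Component impedances:
  R: Z = R = 168 Ω
  C: Z = 1/(jωC) = -j/(ω·C) = 0 - j193.2 Ω
Step 3 — Series combination: Z_total = R + C = 168 - j193.2 Ω = 256∠-49.0° Ω.

Z = 168 - j193.2 Ω = 256∠-49.0° Ω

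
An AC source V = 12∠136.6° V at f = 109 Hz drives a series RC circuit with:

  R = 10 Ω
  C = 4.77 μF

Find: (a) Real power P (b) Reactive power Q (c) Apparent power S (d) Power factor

Step 1 — Angular frequency: ω = 2π·f = 2π·109 = 684.9 rad/s.
Step 2 — Component impedances:
  R: Z = R = 10 Ω
  C: Z = 1/(jωC) = -j/(ω·C) = 0 - j306.1 Ω
Step 3 — Series combination: Z_total = R + C = 10 - j306.1 Ω = 306.3∠-88.1° Ω.
Step 4 — Source phasor: V = 12∠136.6° V = -8.719 + j8.245 V.
Step 5 — Current: I = V / Z = -0.02784 - j0.02757 A = 0.03918∠-135.3° A.
Step 6 — Complex power: S = V·I* = 0.01535 - j0.4699 VA.
Step 7 — Real power: P = Re(S) = 0.01535 W.
Step 8 — Reactive power: Q = Im(S) = -0.4699 VAR.
Step 9 — Apparent power: |S| = 0.4702 VA.
Step 10 — Power factor: PF = P/|S| = 0.03265 (leading).

(a) P = 0.01535 W  (b) Q = -0.4699 VAR  (c) S = 0.4702 VA  (d) PF = 0.03265 (leading)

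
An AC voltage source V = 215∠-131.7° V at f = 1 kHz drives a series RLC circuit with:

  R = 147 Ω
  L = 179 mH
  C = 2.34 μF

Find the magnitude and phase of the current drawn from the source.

Step 1 — Angular frequency: ω = 2π·f = 2π·1000 = 6283 rad/s.
Step 2 — Component impedances:
  R: Z = R = 147 Ω
  L: Z = jωL = j·6283·0.179 = 0 + j1125 Ω
  C: Z = 1/(jωC) = -j/(ω·C) = 0 - j68.01 Ω
Step 3 — Series combination: Z_total = R + L + C = 147 + j1057 Ω = 1067∠82.1° Ω.
Step 4 — Source phasor: V = 215∠-131.7° V = -143 - j160.5 V.
Step 5 — Ohm's law: I = V / Z_total = (-143 - j160.5) / (147 + j1057) = -0.1675 + j0.1121 A.
Step 6 — Convert to polar: |I| = 0.2015 A, ∠I = 146.2°.

I = 0.2015∠146.2° A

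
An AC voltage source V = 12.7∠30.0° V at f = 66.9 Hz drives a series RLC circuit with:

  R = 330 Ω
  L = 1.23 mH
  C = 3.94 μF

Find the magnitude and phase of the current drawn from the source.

Step 1 — Angular frequency: ω = 2π·f = 2π·66.9 = 420.3 rad/s.
Step 2 — Component impedances:
  R: Z = R = 330 Ω
  L: Z = jωL = j·420.3·0.00123 = 0 + j0.517 Ω
  C: Z = 1/(jωC) = -j/(ω·C) = 0 - j603.8 Ω
Step 3 — Series combination: Z_total = R + L + C = 330 - j603.3 Ω = 687.6∠-61.3° Ω.
Step 4 — Source phasor: V = 12.7∠30.0° V = 11 + j6.35 V.
Step 5 — Ohm's law: I = V / Z_total = (11 + j6.35) / (330 - j603.3) = -0.0004259 + j0.01846 A.
Step 6 — Convert to polar: |I| = 0.01847 A, ∠I = 91.3°.

I = 0.01847∠91.3° A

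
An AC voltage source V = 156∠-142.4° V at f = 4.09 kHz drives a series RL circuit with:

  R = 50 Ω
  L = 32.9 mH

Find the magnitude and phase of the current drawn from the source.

Step 1 — Angular frequency: ω = 2π·f = 2π·4090 = 2.57e+04 rad/s.
Step 2 — Component impedances:
  R: Z = R = 50 Ω
  L: Z = jωL = j·2.57e+04·0.0329 = 0 + j845.5 Ω
Step 3 — Series combination: Z_total = R + L = 50 + j845.5 Ω = 846.9∠86.6° Ω.
Step 4 — Source phasor: V = 156∠-142.4° V = -123.6 - j95.18 V.
Step 5 — Ohm's law: I = V / Z_total = (-123.6 - j95.18) / (50 + j845.5) = -0.1208 + j0.139 A.
Step 6 — Convert to polar: |I| = 0.1842 A, ∠I = 131.0°.

I = 0.1842∠131.0° A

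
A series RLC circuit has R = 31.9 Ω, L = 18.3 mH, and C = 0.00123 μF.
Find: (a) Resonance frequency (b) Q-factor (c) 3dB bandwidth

Step 1 — Resonance: ω₀ = 1/√(LC) = 1/√(0.0183·1.23e-09) = 2.108e+05 rad/s.
Step 2 — f₀ = ω₀/(2π) = 3.355e+04 Hz.
Step 3 — Series Q: Q = ω₀L/R = 2.108e+05·0.0183/31.9 = 120.9.
Step 4 — Bandwidth: Δω = ω₀/Q = 1743 rad/s; BW = Δω/(2π) = 277.4 Hz.

(a) f₀ = 3.355e+04 Hz  (b) Q = 120.9  (c) BW = 277.4 Hz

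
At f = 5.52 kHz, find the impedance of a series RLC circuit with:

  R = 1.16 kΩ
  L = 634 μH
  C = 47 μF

Step 1 — Angular frequency: ω = 2π·f = 2π·5520 = 3.468e+04 rad/s.
Step 2 — Component impedances:
  R: Z = R = 1160 Ω
  L: Z = jωL = j·3.468e+04·0.000634 = 0 + j21.99 Ω
  C: Z = 1/(jωC) = -j/(ω·C) = 0 - j0.6135 Ω
Step 3 — Series combination: Z_total = R + L + C = 1160 + j21.38 Ω = 1160∠1.1° Ω.

Z = 1160 + j21.38 Ω = 1160∠1.1° Ω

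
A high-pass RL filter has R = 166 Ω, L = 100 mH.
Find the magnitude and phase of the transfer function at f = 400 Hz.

Step 1 — Angular frequency: ω = 2π·400 = 2513 rad/s.
Step 2 — Transfer function: H(jω) = jωL/(R + jωL).
Step 3 — Numerator jωL = j·251.3; denominator R + jωL = 166 + j251.3.
Step 4 — H = 0.6963 + j0.4599.
Step 5 — Magnitude: |H| = 0.8344 (-1.6 dB); phase: φ = 33.4°.

|H| = 0.8344 (-1.6 dB), φ = 33.4°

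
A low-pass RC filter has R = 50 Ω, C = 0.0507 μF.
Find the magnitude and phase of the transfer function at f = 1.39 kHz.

Step 1 — Angular frequency: ω = 2π·1390 = 8734 rad/s.
Step 2 — Transfer function: H(jω) = 1/(1 + jωRC).
Step 3 — Denominator: 1 + jωRC = 1 + j·8734·50·5.07e-08 = 1 + j0.02214.
Step 4 — H = 0.9995 - j0.02213.
Step 5 — Magnitude: |H| = 0.9998 (-0.0 dB); phase: φ = -1.3°.

|H| = 0.9998 (-0.0 dB), φ = -1.3°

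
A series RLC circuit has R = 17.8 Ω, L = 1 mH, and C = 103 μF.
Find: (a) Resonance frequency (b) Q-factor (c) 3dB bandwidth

Step 1 — Resonance condition Im(Z)=0 gives ω₀ = 1/√(LC).
Step 2 — ω₀ = 1/√(0.001·0.000103) = 3116 rad/s.
Step 3 — f₀ = ω₀/(2π) = 495.9 Hz.
Step 4 — Series Q: Q = ω₀L/R = 3116·0.001/17.8 = 0.175.
Step 5 — 3dB bandwidth: Δω = ω₀/Q = 1.78e+04 rad/s; BW = Δω/(2π) = 2833 Hz.

(a) f₀ = 495.9 Hz  (b) Q = 0.175  (c) BW = 2833 Hz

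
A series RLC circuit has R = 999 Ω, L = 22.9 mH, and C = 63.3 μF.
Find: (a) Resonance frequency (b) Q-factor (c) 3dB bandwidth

Step 1 — Resonance: ω₀ = 1/√(LC) = 1/√(0.0229·6.33e-05) = 830.6 rad/s.
Step 2 — f₀ = ω₀/(2π) = 132.2 Hz.
Step 3 — Series Q: Q = ω₀L/R = 830.6·0.0229/999 = 0.01904.
Step 4 — Bandwidth: Δω = ω₀/Q = 4.362e+04 rad/s; BW = Δω/(2π) = 6943 Hz.

(a) f₀ = 132.2 Hz  (b) Q = 0.01904  (c) BW = 6943 Hz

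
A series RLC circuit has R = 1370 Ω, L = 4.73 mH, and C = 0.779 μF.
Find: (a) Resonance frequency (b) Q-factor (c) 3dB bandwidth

Step 1 — Resonance: ω₀ = 1/√(LC) = 1/√(0.00473·7.79e-07) = 1.647e+04 rad/s.
Step 2 — f₀ = ω₀/(2π) = 2622 Hz.
Step 3 — Series Q: Q = ω₀L/R = 1.647e+04·0.00473/1370 = 0.05688.
Step 4 — Bandwidth: Δω = ω₀/Q = 2.896e+05 rad/s; BW = Δω/(2π) = 4.61e+04 Hz.

(a) f₀ = 2622 Hz  (b) Q = 0.05688  (c) BW = 4.61e+04 Hz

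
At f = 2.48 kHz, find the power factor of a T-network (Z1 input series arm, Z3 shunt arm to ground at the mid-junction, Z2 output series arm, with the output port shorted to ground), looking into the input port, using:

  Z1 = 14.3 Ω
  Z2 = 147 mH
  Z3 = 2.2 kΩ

Step 1 — Angular frequency: ω = 2π·f = 2π·2480 = 1.558e+04 rad/s.
Step 2 — Component impedances:
  Z1: Z = R = 14.3 Ω
  Z2: Z = jωL = j·1.558e+04·0.147 = 0 + j2291 Ω
  Z3: Z = R = 2200 Ω
Step 3 — With the output port shorted to ground, the output series arm Z2 runs from the junction to ground; the shunt arm Z3 also runs from the junction to ground. They appear in parallel: Z3 || Z2 = 1144 + j1099 Ω.
Step 4 — Series with input arm Z1: Z_in = Z1 + (Z3 || Z2) = 1159 + j1099 Ω = 1597∠43.5° Ω.
Step 5 — Power factor: PF = cos(φ) = Re(Z)/|Z| = 1158.7/1597 = 0.7255.
Step 6 — Type: Im(Z) = 1099 ⇒ lagging (phase φ = 43.5°).

PF = 0.7255 (lagging, φ = 43.5°)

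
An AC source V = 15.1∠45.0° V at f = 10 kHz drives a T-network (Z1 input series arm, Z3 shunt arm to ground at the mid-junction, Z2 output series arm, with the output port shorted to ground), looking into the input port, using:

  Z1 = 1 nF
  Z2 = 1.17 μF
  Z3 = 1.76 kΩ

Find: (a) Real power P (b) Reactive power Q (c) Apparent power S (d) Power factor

Step 1 — Angular frequency: ω = 2π·f = 2π·1e+04 = 6.283e+04 rad/s.
Step 2 — Component impedances:
  Z1: Z = 1/(jωC) = -j/(ω·C) = 0 - j1.592e+04 Ω
  Z2: Z = 1/(jωC) = -j/(ω·C) = 0 - j13.6 Ω
  Z3: Z = R = 1760 Ω
Step 3 — With the output port shorted to ground, the output series arm Z2 runs from the junction to ground; the shunt arm Z3 also runs from the junction to ground. They appear in parallel: Z3 || Z2 = 0.1051 - j13.6 Ω.
Step 4 — Series with input arm Z1: Z_in = Z1 + (Z3 || Z2) = 0.1051 - j1.593e+04 Ω = 1.593e+04∠-90.0° Ω.
Step 5 — Source phasor: V = 15.1∠45.0° V = 10.68 + j10.68 V.
Step 6 — Current: I = V / Z = -0.0006703 + j0.0006703 A = 0.000948∠135.0° A.
Step 7 — Complex power: S = V·I* = 9.447e-08 - j0.01431 VA.
Step 8 — Real power: P = Re(S) = 9.447e-08 W.
Step 9 — Reactive power: Q = Im(S) = -0.01431 VAR.
Step 10 — Apparent power: |S| = 0.01431 VA.
Step 11 — Power factor: PF = P/|S| = 6.6e-06 (leading).

(a) P = 9.447e-08 W  (b) Q = -0.01431 VAR  (c) S = 0.01431 VA  (d) PF = 6.6e-06 (leading)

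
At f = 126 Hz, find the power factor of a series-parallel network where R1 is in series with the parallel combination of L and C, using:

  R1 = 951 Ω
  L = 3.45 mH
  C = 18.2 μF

Step 1 — Angular frequency: ω = 2π·f = 2π·126 = 791.7 rad/s.
Step 2 — Component impedances:
  R1: Z = R = 951 Ω
  L: Z = jωL = j·791.7·0.00345 = 0 + j2.731 Ω
  C: Z = 1/(jωC) = -j/(ω·C) = 0 - j69.4 Ω
Step 3 — Parallel branch: L || C = 1/(1/L + 1/C) = 0 + j2.843 Ω.
Step 4 — Series with R1: Z_total = R1 + (L || C) = 951 + j2.843 Ω = 951∠0.2° Ω.
Step 5 — Power factor: PF = cos(φ) = Re(Z)/|Z| = 951/951 = 1.
Step 6 — Type: Im(Z) = 2.843 ⇒ lagging (phase φ = 0.2°).

PF = 1 (lagging, φ = 0.2°)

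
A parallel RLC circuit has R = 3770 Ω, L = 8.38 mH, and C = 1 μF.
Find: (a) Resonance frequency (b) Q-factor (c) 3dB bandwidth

Step 1 — Resonance: ω₀ = 1/√(LC) = 1/√(0.00838·1e-06) = 1.092e+04 rad/s.
Step 2 — f₀ = ω₀/(2π) = 1739 Hz.
Step 3 — Parallel Q: Q = R/(ω₀L) = 3770/(1.092e+04·0.00838) = 41.18.
Step 4 — Bandwidth: Δω = ω₀/Q = 265.3 rad/s; BW = Δω/(2π) = 42.22 Hz.

(a) f₀ = 1739 Hz  (b) Q = 41.18  (c) BW = 42.22 Hz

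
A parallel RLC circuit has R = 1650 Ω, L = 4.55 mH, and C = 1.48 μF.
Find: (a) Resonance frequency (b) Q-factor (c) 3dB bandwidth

Step 1 — Resonance: ω₀ = 1/√(LC) = 1/√(0.00455·1.48e-06) = 1.219e+04 rad/s.
Step 2 — f₀ = ω₀/(2π) = 1939 Hz.
Step 3 — Parallel Q: Q = R/(ω₀L) = 1650/(1.219e+04·0.00455) = 29.76.
Step 4 — Bandwidth: Δω = ω₀/Q = 409.5 rad/s; BW = Δω/(2π) = 65.17 Hz.

(a) f₀ = 1939 Hz  (b) Q = 29.76  (c) BW = 65.17 Hz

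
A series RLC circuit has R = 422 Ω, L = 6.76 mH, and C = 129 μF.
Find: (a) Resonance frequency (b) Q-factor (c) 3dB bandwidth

Step 1 — Resonance: ω₀ = 1/√(LC) = 1/√(0.00676·0.000129) = 1071 rad/s.
Step 2 — f₀ = ω₀/(2π) = 170.4 Hz.
Step 3 — Series Q: Q = ω₀L/R = 1071·0.00676/422 = 0.01715.
Step 4 — Bandwidth: Δω = ω₀/Q = 6.243e+04 rad/s; BW = Δω/(2π) = 9935 Hz.

(a) f₀ = 170.4 Hz  (b) Q = 0.01715  (c) BW = 9935 Hz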